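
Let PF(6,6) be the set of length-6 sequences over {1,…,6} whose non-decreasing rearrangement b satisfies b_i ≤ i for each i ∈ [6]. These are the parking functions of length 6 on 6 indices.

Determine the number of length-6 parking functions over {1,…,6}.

16807

Count = (6+1−6)·(6+1)^{6−1} = 1·16807 = 16807 [KW]
Check (1,5,1,3,3,6) → sorted (1,1,3,3,5,6): b_i ≤ i ∀i, a PF.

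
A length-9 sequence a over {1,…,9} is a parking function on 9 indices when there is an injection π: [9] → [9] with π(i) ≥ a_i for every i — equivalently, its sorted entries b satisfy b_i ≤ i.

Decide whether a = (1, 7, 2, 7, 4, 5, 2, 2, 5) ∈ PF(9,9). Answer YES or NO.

Rearranged: b = (1, 2, 2, 2, 4, 5, 5, 7, 7).
  b_1=1 ≤ 1
  b_2=2 ≤ 2
  b_3=2 ≤ 3
  b_4=2 ≤ 4
  b_5=4 ≤ 5
  b_6=5 ≤ 6
  b_7=5 ≤ 7
  b_8=7 ≤ 8
  b_9=7 ≤ 9
All bounds hold ⇒ YES

YES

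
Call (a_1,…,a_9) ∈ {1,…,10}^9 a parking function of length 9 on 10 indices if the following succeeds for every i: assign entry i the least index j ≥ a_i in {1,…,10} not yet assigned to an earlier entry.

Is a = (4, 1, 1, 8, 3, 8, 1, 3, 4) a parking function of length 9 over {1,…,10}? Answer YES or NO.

YES

Sorted: b = (1, 1, 1, 3, 3, 4, 4, 8, 8).
  b_1=1 ≤ 2
  b_2=1 ≤ 3
  b_3=1 ≤ 4
  b_4=3 ≤ 5
  b_5=3 ≤ 6
  b_6=4 ≤ 7
  b_7=4 ≤ 8
  b_8=8 ≤ 9
  b_9=8 ≤ 10
All bounds hold ⇒ YES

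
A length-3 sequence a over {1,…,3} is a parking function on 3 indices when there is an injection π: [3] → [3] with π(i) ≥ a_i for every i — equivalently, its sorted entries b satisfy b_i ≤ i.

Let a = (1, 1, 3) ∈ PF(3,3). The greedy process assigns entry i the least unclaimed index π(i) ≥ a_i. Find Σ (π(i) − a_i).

Σπ = 3·4/2 = 6 (π permutes [3]); Σa = 1+1+3 = 5; disp = 6−5 = 1.

1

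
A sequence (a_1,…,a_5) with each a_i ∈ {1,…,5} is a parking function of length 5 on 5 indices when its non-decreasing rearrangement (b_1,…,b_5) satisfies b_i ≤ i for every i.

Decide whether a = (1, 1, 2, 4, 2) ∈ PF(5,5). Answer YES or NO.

YES

Order a: b = (1, 1, 2, 2, 4).
  b_1=1 ≤ 1
  b_2=1 ≤ 2
  b_3=2 ≤ 3
  b_4=2 ≤ 4
  b_5=4 ≤ 5
All bounds hold ⇒ YES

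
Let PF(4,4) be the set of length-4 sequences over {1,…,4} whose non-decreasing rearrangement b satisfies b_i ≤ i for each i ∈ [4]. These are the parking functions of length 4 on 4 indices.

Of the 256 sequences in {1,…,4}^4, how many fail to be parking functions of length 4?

|PF| = (5−4)·5^(4−1) = 1·125 = 125 (Konheim–Weiss)
E.g. (3,3,4,3) → sorted (3,3,3,4): b_1=3>1, not a PF.
Total 256; non-PF = 256−125 = 131

131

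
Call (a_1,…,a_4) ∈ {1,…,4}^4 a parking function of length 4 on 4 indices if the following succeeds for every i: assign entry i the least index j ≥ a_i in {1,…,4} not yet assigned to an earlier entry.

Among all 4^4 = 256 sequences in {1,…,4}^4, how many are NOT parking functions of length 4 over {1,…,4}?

|PF(4,4)| = (4−4+1)·(4+1)^(4−1) = 1·125 = 125 (Pollak)
E.g. (3,4,4,4) → sorted (3,4,4,4): b_1=3>1, not a PF.
4^4 − 125 = 256 − 125 = 131

131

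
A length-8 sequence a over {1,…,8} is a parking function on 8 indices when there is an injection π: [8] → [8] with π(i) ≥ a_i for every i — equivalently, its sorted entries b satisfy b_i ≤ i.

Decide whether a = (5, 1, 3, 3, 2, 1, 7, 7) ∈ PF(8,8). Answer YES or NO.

Rearranged: b = (1, 1, 2, 3, 3, 5, 7, 7).
  b_1=1 ≤ 1
  b_2=1 ≤ 2
  b_3=2 ≤ 3
  b_4=3 ≤ 4
  b_5=3 ≤ 5
  b_6=5 ≤ 6
  b_7=7 ≤ 7
  b_8=7 ≤ 8
All bounds hold ⇒ YES

YES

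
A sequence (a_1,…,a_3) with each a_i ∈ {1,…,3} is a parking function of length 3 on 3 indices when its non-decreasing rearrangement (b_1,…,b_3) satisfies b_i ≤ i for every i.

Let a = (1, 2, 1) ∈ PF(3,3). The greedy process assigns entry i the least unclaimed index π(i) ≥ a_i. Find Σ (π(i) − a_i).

Σπ(i) = 1+…+3 = 6; Σa = 1+2+1 = 4; disp = 6−4 = 2.

2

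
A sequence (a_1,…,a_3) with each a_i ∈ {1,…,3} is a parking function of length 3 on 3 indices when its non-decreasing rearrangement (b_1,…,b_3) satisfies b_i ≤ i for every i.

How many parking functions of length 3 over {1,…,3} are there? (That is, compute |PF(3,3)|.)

16

|PF| = (3+1−3)·(3+1)^{3−1} = 1 · 16 = 16 (Konheim–Weiss)
One tuple (1,1,2) → sorted (1,1,2): b_i ≤ i ∀i, a PF.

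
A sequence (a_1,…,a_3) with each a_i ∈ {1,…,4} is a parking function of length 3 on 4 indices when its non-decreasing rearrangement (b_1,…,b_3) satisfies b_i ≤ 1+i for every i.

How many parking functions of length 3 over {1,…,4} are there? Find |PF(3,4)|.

50

|PF| = 2·5^2 = 2·25 = 50 (Konheim–Weiss)
Example (1,3,2) → sorted (1,2,3): b_i ≤ 1+i ∀i, a PF.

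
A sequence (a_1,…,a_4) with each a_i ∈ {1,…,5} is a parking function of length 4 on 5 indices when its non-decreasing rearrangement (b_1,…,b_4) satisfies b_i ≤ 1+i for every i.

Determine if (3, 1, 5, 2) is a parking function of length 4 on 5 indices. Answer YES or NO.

YES

Sorted: b = (1, 2, 3, 5).
  b_1=1 ≤ 2
  b_2=2 ≤ 3
  b_3=3 ≤ 4
  b_4=5 ≤ 5
All bounds hold ⇒ YES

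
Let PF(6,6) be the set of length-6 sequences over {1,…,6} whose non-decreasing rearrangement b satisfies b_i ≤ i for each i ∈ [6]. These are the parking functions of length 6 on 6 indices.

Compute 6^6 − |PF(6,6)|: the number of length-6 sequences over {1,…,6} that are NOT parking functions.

#PF = 1·7^5 = 1 · 16807 = 16807
Check (1,6,1,4,6,4) → sorted (1,1,4,4,6,6): b_3=4>3, not a PF.
So 46656 − 16807 = 29849 fail.

29849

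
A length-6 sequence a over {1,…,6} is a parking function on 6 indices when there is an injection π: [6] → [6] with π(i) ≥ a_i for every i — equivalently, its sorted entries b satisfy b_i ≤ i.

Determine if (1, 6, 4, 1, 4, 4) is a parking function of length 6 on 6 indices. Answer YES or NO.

NO

Rearranged: b = (1, 1, 4, 4, 4, 6).
  b_1=1 ≤ 1
  b_2=1 ≤ 2
  b_3=4 > 3
  fails at i=3 ⇒ NO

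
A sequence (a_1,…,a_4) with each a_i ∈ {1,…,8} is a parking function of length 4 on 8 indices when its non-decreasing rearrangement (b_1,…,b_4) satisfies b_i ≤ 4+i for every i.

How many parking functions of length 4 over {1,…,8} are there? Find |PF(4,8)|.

Count = 5·9^3 = 5 · 729 = 3645
Check (5,1,4,3) → sorted (1,3,4,5): b_i ≤ 4+i ∀i, a PF.

3645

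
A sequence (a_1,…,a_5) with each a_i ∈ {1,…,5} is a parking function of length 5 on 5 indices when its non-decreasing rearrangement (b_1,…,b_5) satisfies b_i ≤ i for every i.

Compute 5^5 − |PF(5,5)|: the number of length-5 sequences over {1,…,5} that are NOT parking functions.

1829

|PF(5,5)| = (5+1−5)·(5+1)^{5−1} = 1×1296 = 1296 [KW]
Example (3,5,5,1,5) → sorted (1,3,5,5,5): b_2=3>2, not a PF.
Total 3125; non-PF = 3125−1296 = 1829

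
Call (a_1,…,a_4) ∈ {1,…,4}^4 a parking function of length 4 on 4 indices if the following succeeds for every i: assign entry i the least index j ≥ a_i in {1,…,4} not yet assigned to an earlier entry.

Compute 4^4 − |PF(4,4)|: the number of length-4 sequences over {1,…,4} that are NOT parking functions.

131

|PF(4,4)| = 1·5^3 = 1×125 = 125 (Konheim–Weiss)
Check (3,3,4,4) → sorted (3,3,4,4): b_1=3>1, not a PF.
Total 256; non-PF = 256−125 = 131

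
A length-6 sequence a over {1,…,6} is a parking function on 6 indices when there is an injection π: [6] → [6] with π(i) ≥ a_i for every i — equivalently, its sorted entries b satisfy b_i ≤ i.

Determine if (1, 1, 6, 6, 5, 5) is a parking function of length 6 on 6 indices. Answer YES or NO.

Rearranged: b = (1, 1, 5, 5, 6, 6).
  b_1=1 ≤ 1
  b_2=1 ≤ 2
  b_3=5 > 3
  fails at i=3 ⇒ NO

NO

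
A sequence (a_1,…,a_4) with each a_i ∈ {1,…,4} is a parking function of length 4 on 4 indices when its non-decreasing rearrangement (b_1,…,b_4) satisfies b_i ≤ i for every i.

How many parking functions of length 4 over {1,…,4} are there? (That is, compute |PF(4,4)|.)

125

|PF(4,4)| = (4−4+1)·(4+1)^(4−1) = 1 · 125 = 125 (Pollak)
One tuple (1,3,3,1) → sorted (1,1,3,3): b_i ≤ i ∀i, a PF.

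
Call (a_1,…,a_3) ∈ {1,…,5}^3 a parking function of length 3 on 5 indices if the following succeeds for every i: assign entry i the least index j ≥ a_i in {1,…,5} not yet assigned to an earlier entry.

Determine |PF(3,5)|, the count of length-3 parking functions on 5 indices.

|PF(3,5)| = (6−3)·6^(3−1) = 3×36 = 108 [KW]
E.g. (4,3,2) → sorted (2,3,4): b_i ≤ 2+i ∀i, a PF.

108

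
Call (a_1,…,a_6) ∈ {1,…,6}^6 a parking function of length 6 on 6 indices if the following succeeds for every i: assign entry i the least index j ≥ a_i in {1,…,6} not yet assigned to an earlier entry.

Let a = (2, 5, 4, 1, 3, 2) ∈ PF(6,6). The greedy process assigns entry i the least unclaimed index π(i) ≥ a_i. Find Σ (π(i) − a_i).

Σπ = 21 ({1..6} each once); Σa = 2+5+4+1+3+2 = 17; disp = 21−17 = 4.

4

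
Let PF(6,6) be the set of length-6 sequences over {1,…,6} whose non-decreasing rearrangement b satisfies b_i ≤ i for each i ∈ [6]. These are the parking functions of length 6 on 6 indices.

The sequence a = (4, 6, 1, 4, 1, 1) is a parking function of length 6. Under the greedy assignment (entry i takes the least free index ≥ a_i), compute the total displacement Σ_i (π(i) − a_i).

Σπ(i) = 1+…+6 = 21; Σa = 4+6+1+4+1+1 = 17; disp = 21−17 = 4.

4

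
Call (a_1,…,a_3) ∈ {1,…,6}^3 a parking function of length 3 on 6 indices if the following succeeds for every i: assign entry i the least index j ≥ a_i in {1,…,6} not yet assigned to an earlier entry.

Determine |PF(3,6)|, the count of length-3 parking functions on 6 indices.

|PF(3,6)| = (7−3)·7^(3−1) = 4×49 = 196
One tuple (4,2,5) → sorted (2,4,5): b_i ≤ 3+i ∀i, a PF.

196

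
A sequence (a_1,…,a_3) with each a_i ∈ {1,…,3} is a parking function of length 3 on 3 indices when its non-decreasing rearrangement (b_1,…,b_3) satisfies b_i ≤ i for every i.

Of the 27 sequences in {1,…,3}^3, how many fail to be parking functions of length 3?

|PF| = (3−3+1)·(3+1)^(3−1) = 1 · 16 = 16 (Konheim–Weiss)
Example (3,3,3) → sorted (3,3,3): b_1=3>1, not a PF.
3^3 − 16 = 27 − 16 = 11

11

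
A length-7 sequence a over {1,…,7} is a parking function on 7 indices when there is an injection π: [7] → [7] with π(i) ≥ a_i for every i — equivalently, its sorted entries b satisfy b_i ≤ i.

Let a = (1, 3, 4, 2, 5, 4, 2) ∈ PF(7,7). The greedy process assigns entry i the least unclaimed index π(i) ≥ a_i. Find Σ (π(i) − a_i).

Σπ(i) = 1+…+7 = 28; Σa = 1+3+4+2+5+4+2 = 21; disp = 28−21 = 7.

7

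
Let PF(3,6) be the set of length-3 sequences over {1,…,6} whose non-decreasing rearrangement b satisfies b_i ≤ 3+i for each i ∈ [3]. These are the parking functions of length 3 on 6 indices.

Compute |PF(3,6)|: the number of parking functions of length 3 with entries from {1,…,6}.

196

#PF = (6+1−3)·(6+1)^{3−1} = 4 · 49 = 196
E.g. (2,5,6) → sorted (2,5,6): b_i ≤ 3+i ∀i, a PF.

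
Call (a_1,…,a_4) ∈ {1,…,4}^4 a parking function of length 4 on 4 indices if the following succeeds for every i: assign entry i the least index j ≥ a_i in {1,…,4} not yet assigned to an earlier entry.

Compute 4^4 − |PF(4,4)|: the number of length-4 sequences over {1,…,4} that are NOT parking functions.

131

|PF| = (4+1−4)·(4+1)^{4−1} = 1×125 = 125 [KW]
Example (4,3,3,4) → sorted (3,3,4,4): b_1=3>1, not a PF.
So 256 − 125 = 131 fail.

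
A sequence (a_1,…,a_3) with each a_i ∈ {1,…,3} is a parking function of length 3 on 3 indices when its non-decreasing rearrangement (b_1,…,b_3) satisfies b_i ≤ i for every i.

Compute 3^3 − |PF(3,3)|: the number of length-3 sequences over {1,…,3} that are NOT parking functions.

Count = (3+1−3)·(3+1)^{3−1} = 1×16 = 16 [KW]
Example (3,2,3) → sorted (2,3,3): b_1=2>1, not a PF.
Total 27; non-PF = 27−16 = 11

11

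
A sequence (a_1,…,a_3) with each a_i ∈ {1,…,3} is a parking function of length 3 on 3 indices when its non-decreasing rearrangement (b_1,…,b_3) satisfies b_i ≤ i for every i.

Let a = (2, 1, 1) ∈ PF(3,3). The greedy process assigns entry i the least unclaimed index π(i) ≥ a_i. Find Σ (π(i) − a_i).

2

Σπ(i) = 1+…+3 = 6; Σa = 2+1+1 = 4; disp = 6−4 = 2.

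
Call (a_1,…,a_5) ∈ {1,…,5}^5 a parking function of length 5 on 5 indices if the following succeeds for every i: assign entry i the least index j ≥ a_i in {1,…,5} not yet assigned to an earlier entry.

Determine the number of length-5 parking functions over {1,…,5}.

|PF(5,5)| = 1·6^4 = 1×1296 = 1296 [KW]
E.g. (2,3,3,2,1) → sorted (1,2,2,3,3): b_i ≤ i ∀i, a PF.

1296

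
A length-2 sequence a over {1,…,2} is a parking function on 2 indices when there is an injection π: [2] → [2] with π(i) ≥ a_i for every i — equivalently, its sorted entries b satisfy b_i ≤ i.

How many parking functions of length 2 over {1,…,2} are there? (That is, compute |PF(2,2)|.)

Count = (3−2)·3^(2−1) = 1·3 = 3
Example (1,1) → sorted (1,1): b_i ≤ i ∀i, a PF.

3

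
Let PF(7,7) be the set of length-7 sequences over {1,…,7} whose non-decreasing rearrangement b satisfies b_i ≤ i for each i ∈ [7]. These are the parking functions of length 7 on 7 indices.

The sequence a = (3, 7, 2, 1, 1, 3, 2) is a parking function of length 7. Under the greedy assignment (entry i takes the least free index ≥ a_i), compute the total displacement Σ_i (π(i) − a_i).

Σπ = 28 ({1..7} each once); Σa = 3+7+2+1+1+3+2 = 19; disp = 28−19 = 9.

9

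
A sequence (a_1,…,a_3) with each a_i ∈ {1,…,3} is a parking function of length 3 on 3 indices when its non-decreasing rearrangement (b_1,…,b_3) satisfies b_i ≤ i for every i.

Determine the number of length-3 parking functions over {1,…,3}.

16

|PF(3,3)| = (3+1−3)·(3+1)^{3−1} = 1×16 = 16 (Konheim–Weiss)
E.g. (1,2,2) → sorted (1,2,2): b_i ≤ i ∀i, a PF.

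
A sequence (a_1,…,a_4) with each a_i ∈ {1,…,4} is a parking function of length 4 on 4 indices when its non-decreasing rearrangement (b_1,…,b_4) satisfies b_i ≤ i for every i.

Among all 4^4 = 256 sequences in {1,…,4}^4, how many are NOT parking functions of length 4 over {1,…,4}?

|PF| = (4−4+1)·(4+1)^(4−1) = 1·125 = 125 (Konheim–Weiss)
Example (2,3,4,4) → sorted (2,3,4,4): b_1=2>1, not a PF.
4^4 − 125 = 256 − 125 = 131

131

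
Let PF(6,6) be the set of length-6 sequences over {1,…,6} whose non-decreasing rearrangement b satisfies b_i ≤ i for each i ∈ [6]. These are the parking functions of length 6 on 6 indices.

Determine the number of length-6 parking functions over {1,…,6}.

Count = (7−6)·7^(6−1) = 1 · 16807 = 16807 (Pollak)
Check (3,2,1,3,6,4) → sorted (1,2,3,3,4,6): b_i ≤ i ∀i, a PF.

16807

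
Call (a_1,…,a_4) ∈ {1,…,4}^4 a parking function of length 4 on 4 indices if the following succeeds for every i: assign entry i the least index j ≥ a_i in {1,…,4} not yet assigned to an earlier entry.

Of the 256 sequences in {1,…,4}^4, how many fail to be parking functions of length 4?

Count = 1·5^3 = 1 · 125 = 125 [KW]
E.g. (4,4,2,3) → sorted (2,3,4,4): b_1=2>1, not a PF.
So 256 − 125 = 131 fail.

131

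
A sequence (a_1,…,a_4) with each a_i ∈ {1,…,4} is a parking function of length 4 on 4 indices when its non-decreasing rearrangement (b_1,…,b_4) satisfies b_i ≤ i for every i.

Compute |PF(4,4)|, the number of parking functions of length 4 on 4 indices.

125

|PF| = (4+1−4)·(4+1)^{4−1} = 1·125 = 125 [KW]
One tuple (3,1,2,2) → sorted (1,2,2,3): b_i ≤ i ∀i, a PF.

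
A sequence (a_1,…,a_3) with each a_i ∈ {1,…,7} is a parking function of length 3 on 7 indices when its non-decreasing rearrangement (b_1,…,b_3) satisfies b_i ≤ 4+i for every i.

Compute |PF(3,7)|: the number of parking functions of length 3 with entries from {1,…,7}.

|PF(3,7)| = (8−3)·8^(3−1) = 5×64 = 320 [KW]
Example (3,5,1) → sorted (1,3,5): b_i ≤ 4+i ∀i, a PF.

320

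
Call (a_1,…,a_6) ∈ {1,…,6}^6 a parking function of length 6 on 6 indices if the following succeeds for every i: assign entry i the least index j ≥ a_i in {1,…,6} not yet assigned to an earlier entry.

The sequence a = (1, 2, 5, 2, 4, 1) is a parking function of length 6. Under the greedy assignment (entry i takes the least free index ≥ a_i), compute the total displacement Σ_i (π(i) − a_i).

6

Σπ(i) = 1+…+6 = 21; Σa = 1+2+5+2+4+1 = 15; disp = 21−15 = 6.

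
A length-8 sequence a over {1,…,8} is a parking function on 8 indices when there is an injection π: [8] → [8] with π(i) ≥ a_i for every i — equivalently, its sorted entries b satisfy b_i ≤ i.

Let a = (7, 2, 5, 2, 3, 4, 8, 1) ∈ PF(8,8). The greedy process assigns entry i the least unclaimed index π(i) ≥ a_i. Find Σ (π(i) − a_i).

Σπ = 36 ({1..8} each once); Σa = 7+2+5+2+3+4+8+1 = 32; disp = 36−32 = 4.

4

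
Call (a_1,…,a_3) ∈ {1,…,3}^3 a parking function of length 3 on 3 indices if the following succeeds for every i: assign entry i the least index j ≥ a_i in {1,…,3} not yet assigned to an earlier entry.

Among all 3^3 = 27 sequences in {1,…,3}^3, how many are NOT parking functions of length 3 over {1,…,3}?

11

#PF = 1·4^2 = 1×16 = 16 [KW]
E.g. (3,3,2) → sorted (2,3,3): b_1=2>1, not a PF.
3^3 − 16 = 27 − 16 = 11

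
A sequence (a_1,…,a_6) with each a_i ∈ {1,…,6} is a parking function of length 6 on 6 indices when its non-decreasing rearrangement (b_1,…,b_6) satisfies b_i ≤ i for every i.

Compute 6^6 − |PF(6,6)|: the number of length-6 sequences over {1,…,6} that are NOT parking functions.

29849

#PF = 1·7^5 = 1×16807 = 16807
One tuple (3,3,5,2,6,5) → sorted (2,3,3,5,5,6): b_1=2>1, not a PF.
Total 46656; non-PF = 46656−16807 = 29849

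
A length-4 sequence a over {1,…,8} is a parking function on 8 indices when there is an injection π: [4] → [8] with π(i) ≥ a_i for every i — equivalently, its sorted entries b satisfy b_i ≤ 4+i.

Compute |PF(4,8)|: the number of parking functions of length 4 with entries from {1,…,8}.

3645

#PF = (8−4+1)·(8+1)^(4−1) = 5·729 = 3645
One tuple (7,1,3,8) → sorted (1,3,7,8): b_i ≤ 4+i ∀i, a PF.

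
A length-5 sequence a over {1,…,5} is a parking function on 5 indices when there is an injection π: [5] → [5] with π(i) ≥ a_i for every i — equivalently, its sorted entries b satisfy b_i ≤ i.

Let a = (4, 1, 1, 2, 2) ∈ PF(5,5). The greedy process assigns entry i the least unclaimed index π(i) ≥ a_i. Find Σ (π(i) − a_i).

5

Σπ = 5·6/2 = 15 (π permutes [5]); Σa = 4+1+1+2+2 = 10; disp = 15−10 = 5.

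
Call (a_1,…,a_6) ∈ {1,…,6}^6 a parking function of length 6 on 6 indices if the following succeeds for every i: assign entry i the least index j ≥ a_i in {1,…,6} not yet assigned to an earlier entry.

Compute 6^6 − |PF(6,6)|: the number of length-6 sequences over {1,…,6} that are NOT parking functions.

29849

Count = 1·7^5 = 1×16807 = 16807 (Pollak)
Check (4,1,4,5,5,5) → sorted (1,4,4,5,5,5): b_2=4>2, not a PF.
Total 46656; non-PF = 46656−16807 = 29849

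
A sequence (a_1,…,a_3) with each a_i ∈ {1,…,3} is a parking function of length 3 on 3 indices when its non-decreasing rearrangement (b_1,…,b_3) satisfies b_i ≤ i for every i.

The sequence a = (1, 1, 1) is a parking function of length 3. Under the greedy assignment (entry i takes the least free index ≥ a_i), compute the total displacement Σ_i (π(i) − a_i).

Σπ = 3·4/2 = 6 (π permutes [3]); Σa = 1+1+1 = 3; disp = 6−3 = 3.

3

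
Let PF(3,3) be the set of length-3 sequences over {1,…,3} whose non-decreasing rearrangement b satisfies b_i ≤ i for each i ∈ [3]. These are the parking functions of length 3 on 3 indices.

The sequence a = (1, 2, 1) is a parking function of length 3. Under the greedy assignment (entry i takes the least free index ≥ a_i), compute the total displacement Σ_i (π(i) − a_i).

2

Σπ = 6 ({1..3} each once); Σa = 1+2+1 = 4; disp = 6−4 = 2.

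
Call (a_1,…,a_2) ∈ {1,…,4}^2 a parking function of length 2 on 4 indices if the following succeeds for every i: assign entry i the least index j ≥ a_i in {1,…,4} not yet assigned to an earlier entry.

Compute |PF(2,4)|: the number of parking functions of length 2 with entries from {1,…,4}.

15

|PF| = (4−2+1)·(4+1)^(2−1) = 3×5 = 15 (Pollak)
Example (2,3) → sorted (2,3): b_i ≤ 2+i ∀i, a PF.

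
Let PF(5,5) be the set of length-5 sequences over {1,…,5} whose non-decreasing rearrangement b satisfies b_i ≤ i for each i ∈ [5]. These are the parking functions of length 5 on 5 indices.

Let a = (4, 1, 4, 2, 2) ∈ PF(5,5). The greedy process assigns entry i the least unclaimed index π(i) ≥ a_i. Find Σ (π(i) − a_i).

Σπ = 5·6/2 = 15 (π permutes [5]); Σa = 4+1+4+2+2 = 13; disp = 15−13 = 2.

2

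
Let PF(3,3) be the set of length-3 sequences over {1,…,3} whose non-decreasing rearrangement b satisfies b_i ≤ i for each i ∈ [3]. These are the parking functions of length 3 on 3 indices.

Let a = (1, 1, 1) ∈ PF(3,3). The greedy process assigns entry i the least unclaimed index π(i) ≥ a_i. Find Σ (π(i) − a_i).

Σπ = 3·4/2 = 6 (π permutes [3]); Σa = 1+1+1 = 3; disp = 6−3 = 3.

3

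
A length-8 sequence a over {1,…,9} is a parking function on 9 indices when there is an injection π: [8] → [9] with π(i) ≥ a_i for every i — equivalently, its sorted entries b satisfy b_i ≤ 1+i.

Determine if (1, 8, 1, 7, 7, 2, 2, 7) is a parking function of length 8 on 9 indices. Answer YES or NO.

NO

Sorted: b = (1, 1, 2, 2, 7, 7, 7, 8).
  b_1=1 ≤ 2
  b_2=1 ≤ 3
  b_3=2 ≤ 4
  b_4=2 ≤ 5
  b_5=7 > 6
  fails at i=5 ⇒ NO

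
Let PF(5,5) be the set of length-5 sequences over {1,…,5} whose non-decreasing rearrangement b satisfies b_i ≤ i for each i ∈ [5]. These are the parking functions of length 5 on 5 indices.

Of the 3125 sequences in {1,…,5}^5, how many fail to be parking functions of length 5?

1829

|PF(5,5)| = (5−5+1)·(5+1)^(5−1) = 1·1296 = 1296 (Konheim–Weiss)
Check (3,4,5,3,4) → sorted (3,3,4,4,5): b_1=3>1, not a PF.
So 3125 − 1296 = 1829 fail.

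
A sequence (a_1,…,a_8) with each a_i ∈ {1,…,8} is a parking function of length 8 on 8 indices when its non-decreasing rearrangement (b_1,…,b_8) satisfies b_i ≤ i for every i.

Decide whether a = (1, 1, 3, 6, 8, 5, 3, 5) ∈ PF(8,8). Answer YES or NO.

YES

Sorted: b = (1, 1, 3, 3, 5, 5, 6, 8).
  b_1=1 ≤ 1
  b_2=1 ≤ 2
  b_3=3 ≤ 3
  b_4=3 ≤ 4
  b_5=5 ≤ 5
  b_6=5 ≤ 6
  b_7=6 ≤ 7
  b_8=8 ≤ 8
All bounds hold ⇒ YES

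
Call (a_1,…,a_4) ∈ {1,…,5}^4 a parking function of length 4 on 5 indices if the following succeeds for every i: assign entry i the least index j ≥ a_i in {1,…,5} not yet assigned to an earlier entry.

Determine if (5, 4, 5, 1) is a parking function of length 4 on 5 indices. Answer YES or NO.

Order a: b = (1, 4, 5, 5).
  b_1=1 ≤ 2
  b_2=4 > 3
  fails at i=2 ⇒ NO

NO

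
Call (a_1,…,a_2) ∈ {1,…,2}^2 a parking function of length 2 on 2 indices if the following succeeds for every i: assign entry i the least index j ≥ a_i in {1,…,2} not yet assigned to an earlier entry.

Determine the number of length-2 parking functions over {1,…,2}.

#PF = (2−2+1)·(2+1)^(2−1) = 1·3 = 3 [KW]
E.g. (1,2) → sorted (1,2): b_i ≤ i ∀i, a PF.

3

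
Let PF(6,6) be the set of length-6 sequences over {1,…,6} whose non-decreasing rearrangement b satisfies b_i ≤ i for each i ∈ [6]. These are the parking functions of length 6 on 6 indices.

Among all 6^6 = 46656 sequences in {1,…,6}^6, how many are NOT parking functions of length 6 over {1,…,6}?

29849

|PF| = (7−6)·7^(6−1) = 1·16807 = 16807 (Pollak)
E.g. (6,4,5,3,3,4) → sorted (3,3,4,4,5,6): b_1=3>1, not a PF.
So 46656 − 16807 = 29849 fail.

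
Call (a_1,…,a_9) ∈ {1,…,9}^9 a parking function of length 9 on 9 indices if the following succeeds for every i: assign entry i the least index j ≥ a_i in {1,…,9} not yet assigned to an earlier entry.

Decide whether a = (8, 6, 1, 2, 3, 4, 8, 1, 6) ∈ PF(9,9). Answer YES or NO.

Rearranged: b = (1, 1, 2, 3, 4, 6, 6, 8, 8).
  b_1=1 ≤ 1
  b_2=1 ≤ 2
  b_3=2 ≤ 3
  b_4=3 ≤ 4
  b_5=4 ≤ 5
  b_6=6 ≤ 6
  b_7=6 ≤ 7
  b_8=8 ≤ 8
  b_9=8 ≤ 9
All bounds hold ⇒ YES

YES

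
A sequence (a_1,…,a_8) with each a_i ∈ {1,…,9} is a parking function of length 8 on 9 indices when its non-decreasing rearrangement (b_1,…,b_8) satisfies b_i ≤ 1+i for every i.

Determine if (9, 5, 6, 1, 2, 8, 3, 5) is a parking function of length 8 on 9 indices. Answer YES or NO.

YES

Rearranged: b = (1, 2, 3, 5, 5, 6, 8, 9).
  b_1=1 ≤ 2
  b_2=2 ≤ 3
  b_3=3 ≤ 4
  b_4=5 ≤ 5
  b_5=5 ≤ 6
  b_6=6 ≤ 7
  b_7=8 ≤ 8
  b_8=9 ≤ 9
All bounds hold ⇒ YES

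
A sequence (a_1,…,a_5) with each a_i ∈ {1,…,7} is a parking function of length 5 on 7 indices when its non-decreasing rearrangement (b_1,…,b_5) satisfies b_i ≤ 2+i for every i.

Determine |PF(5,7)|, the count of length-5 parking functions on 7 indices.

12288

#PF = 3·8^4 = 3 · 4096 = 12288 [KW]
Check (5,5,6,1,1) → sorted (1,1,5,5,6): b_i ≤ 2+i ∀i, a PF.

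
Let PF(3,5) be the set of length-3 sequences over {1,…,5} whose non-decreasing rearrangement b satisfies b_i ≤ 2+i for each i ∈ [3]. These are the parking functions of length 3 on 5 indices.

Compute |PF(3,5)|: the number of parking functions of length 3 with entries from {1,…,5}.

108

#PF = (5−3+1)·(5+1)^(3−1) = 3 · 36 = 108 [KW]
Example (4,3,3) → sorted (3,3,4): b_i ≤ 2+i ∀i, a PF.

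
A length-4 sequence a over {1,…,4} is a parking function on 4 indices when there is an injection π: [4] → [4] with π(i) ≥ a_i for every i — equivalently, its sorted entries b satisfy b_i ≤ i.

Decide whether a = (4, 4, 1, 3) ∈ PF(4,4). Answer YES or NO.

Rearranged: b = (1, 3, 4, 4).
  b_1=1 ≤ 1
  b_2=3 > 2
  fails at i=2 ⇒ NO

NO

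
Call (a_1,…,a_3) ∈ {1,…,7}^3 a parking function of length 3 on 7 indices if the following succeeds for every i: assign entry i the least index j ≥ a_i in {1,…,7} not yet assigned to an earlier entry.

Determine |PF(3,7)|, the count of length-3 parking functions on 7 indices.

|PF| = 5·8^2 = 5·64 = 320 (Pollak)
E.g. (2,4,3) → sorted (2,3,4): b_i ≤ 4+i ∀i, a PF.

320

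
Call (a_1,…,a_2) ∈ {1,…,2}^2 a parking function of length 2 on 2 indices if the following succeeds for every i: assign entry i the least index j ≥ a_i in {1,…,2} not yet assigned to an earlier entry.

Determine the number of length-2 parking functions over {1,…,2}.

#PF = (2−2+1)·(2+1)^(2−1) = 1·3 = 3 (Pollak)
Check (1,2) → sorted (1,2): b_i ≤ i ∀i, a PF.

3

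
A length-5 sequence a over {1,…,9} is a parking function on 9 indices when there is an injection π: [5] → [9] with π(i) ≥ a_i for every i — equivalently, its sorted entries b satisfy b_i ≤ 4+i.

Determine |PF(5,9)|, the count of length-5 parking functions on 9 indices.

#PF = (10−5)·10^(5−1) = 5 · 10000 = 50000 (Konheim–Weiss)
Example (7,5,6,2,5) → sorted (2,5,5,6,7): b_i ≤ 4+i ∀i, a PF.

50000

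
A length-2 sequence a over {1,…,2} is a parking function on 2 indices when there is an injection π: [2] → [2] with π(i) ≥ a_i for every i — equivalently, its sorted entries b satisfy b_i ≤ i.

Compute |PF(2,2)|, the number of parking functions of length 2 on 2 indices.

#PF = (2−2+1)·(2+1)^(2−1) = 1×3 = 3 (Pollak)
E.g. (1,2) → sorted (1,2): b_i ≤ i ∀i, a PF.

3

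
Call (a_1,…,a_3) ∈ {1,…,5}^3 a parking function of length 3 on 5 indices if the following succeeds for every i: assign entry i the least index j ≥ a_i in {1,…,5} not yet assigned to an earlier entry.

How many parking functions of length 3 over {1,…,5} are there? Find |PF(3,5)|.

108

|PF| = (6−3)·6^(3−1) = 3×36 = 108 (Pollak)
E.g. (3,4,2) → sorted (2,3,4): b_i ≤ 2+i ∀i, a PF.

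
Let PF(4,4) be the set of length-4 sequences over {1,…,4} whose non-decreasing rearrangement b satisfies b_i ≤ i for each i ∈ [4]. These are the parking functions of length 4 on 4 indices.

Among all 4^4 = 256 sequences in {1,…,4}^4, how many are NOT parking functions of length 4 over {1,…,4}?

131

|PF| = (5−4)·5^(4−1) = 1·125 = 125 (Pollak)
Check (4,3,3,3) → sorted (3,3,3,4): b_1=3>1, not a PF.
So 256 − 125 = 131 fail.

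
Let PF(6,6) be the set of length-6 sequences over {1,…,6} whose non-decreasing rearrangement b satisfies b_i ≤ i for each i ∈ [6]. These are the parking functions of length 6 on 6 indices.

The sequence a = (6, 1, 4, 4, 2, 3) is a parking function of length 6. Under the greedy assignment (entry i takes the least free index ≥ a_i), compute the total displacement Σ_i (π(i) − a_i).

Σπ(i) = 1+…+6 = 21; Σa = 6+1+4+4+2+3 = 20; disp = 21−20 = 1.

1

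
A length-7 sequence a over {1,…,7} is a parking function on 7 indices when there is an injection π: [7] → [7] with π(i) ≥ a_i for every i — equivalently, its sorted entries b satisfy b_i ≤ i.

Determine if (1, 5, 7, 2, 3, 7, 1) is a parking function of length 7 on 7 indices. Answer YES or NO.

NO

Order a: b = (1, 1, 2, 3, 5, 7, 7).
  b_1=1 ≤ 1
  b_2=1 ≤ 2
  b_3=2 ≤ 3
  b_4=3 ≤ 4
  b_5=5 ≤ 5
  b_6=7 > 6
  fails at i=6 ⇒ NO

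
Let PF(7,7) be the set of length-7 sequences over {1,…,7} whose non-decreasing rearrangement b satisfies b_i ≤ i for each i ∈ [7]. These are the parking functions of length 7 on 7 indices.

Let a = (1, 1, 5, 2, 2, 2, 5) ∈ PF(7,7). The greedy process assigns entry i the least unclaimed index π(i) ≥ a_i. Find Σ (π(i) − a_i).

Σπ = 28 ({1..7} each once); Σa = 1+1+5+2+2+2+5 = 18; disp = 28−18 = 10.

10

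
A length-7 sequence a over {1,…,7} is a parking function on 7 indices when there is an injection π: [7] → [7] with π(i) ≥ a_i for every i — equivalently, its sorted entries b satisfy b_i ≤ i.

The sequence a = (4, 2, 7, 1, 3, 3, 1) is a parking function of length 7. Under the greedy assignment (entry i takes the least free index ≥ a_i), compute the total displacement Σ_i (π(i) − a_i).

Σπ(i) = 1+…+7 = 28; Σa = 4+2+7+1+3+3+1 = 21; disp = 28−21 = 7.

7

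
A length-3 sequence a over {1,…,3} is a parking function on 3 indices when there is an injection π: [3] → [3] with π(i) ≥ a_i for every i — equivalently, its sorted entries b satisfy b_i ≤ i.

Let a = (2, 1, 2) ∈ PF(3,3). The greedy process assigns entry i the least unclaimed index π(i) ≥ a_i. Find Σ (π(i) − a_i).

Σπ(i) = 1+…+3 = 6; Σa = 2+1+2 = 5; disp = 6−5 = 1.

1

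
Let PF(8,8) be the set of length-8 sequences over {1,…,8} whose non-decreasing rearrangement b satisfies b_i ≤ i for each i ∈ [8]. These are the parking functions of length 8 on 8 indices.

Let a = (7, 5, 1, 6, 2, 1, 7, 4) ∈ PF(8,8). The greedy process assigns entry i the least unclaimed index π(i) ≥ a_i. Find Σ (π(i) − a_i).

3

Σπ = 36 ({1..8} each once); Σa = 7+5+1+6+2+1+7+4 = 33; disp = 36−33 = 3.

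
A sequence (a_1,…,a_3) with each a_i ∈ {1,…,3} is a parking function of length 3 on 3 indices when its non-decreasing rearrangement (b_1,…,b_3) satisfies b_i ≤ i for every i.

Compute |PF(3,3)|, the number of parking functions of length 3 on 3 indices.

16

Count = (4−3)·4^(3−1) = 1·16 = 16 [KW]
One tuple (2,3,1) → sorted (1,2,3): b_i ≤ i ∀i, a PF.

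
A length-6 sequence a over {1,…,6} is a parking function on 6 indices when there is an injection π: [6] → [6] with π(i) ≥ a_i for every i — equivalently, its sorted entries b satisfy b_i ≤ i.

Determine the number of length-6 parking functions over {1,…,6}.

|PF(6,6)| = (7−6)·7^(6−1) = 1×16807 = 16807 (Konheim–Weiss)
One tuple (5,6,3,1,2,1) → sorted (1,1,2,3,5,6): b_i ≤ i ∀i, a PF.

16807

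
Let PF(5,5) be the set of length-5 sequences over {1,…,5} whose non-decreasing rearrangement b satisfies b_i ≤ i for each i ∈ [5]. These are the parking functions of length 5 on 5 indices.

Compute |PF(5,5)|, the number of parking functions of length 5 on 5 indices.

#PF = (6−5)·6^(5−1) = 1×1296 = 1296 [KW]
Example (1,2,2,3,5) → sorted (1,2,2,3,5): b_i ≤ i ∀i, a PF.

1296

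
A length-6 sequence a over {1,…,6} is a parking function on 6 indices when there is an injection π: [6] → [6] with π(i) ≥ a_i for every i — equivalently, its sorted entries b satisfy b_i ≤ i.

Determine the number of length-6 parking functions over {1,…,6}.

16807

Count = (6+1−6)·(6+1)^{6−1} = 1·16807 = 16807
Example (1,2,1,5,3,4) → sorted (1,1,2,3,4,5): b_i ≤ i ∀i, a PF.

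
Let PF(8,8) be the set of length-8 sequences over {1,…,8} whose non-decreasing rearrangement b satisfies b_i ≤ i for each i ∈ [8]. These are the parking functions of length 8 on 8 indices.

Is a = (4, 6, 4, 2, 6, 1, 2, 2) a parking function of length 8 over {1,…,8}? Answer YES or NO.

YES

Order a: b = (1, 2, 2, 2, 4, 4, 6, 6).
  b_1=1 ≤ 1
  b_2=2 ≤ 2
  b_3=2 ≤ 3
  b_4=2 ≤ 4
  b_5=4 ≤ 5
  b_6=4 ≤ 6
  b_7=6 ≤ 7
  b_8=6 ≤ 8
All bounds hold ⇒ YES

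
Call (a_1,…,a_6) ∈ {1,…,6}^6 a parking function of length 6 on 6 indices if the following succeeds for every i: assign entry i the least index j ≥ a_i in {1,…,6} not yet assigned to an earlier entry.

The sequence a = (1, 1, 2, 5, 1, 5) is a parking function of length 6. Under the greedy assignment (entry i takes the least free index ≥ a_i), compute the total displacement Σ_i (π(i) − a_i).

6

Σπ(i) = 1+…+6 = 21; Σa = 1+1+2+5+1+5 = 15; disp = 21−15 = 6.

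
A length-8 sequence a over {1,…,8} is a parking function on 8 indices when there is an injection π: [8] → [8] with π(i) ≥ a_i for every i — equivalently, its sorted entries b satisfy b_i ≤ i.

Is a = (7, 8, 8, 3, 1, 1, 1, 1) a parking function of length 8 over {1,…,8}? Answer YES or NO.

Order a: b = (1, 1, 1, 1, 3, 7, 8, 8).
  b_1=1 ≤ 1
  b_2=1 ≤ 2
  b_3=1 ≤ 3
  b_4=1 ≤ 4
  b_5=3 ≤ 5
  b_6=7 > 6
  fails at i=6 ⇒ NO

NO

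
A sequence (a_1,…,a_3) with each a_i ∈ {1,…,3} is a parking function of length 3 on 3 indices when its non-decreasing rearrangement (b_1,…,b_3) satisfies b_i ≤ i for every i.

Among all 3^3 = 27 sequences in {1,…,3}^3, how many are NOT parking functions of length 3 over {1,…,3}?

|PF(3,3)| = (3+1−3)·(3+1)^{3−1} = 1×16 = 16 (Konheim–Weiss)
Example (2,3,2) → sorted (2,2,3): b_1=2>1, not a PF.
Total 27; non-PF = 27−16 = 11

11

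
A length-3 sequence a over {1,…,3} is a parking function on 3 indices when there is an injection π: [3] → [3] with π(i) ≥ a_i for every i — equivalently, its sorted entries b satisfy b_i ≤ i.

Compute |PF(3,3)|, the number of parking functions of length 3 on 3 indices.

|PF(3,3)| = (3+1−3)·(3+1)^{3−1} = 1×16 = 16 [KW]
Check (2,1,1) → sorted (1,1,2): b_i ≤ i ∀i, a PF.

16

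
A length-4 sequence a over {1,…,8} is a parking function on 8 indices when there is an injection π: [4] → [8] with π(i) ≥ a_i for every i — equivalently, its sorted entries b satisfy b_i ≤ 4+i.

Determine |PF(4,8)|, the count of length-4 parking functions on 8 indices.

#PF = (8+1−4)·(8+1)^{4−1} = 5×729 = 3645 (Pollak)
Example (3,3,7,6) → sorted (3,3,6,7): b_i ≤ 4+i ∀i, a PF.

3645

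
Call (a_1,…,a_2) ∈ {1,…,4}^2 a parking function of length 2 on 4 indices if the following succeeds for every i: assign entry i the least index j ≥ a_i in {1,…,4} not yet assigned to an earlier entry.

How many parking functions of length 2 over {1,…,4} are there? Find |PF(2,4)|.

15

Count = (4−2+1)·(4+1)^(2−1) = 3·5 = 15 (Pollak)
One tuple (3,4) → sorted (3,4): b_i ≤ 2+i ∀i, a PF.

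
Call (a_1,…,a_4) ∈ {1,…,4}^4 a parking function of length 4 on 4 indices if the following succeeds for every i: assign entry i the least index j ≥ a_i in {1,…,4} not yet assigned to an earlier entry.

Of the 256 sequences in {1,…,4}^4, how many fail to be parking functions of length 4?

|PF(4,4)| = (5−4)·5^(4−1) = 1 · 125 = 125
Example (4,1,4,1) → sorted (1,1,4,4): b_3=4>3, not a PF.
So 256 − 125 = 131 fail.

131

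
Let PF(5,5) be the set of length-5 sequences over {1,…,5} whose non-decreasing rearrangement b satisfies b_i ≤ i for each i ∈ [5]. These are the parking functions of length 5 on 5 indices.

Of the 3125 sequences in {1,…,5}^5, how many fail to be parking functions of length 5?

|PF(5,5)| = (5+1−5)·(5+1)^{5−1} = 1·1296 = 1296 [KW]
Example (3,2,3,4,4) → sorted (2,3,3,4,4): b_1=2>1, not a PF.
5^5 − 1296 = 3125 − 1296 = 1829

1829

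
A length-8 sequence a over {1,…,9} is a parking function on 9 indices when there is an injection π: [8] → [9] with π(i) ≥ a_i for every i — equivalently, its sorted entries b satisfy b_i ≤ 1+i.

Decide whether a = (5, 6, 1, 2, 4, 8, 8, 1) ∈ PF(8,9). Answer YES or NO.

YES

Order a: b = (1, 1, 2, 4, 5, 6, 8, 8).
  b_1=1 ≤ 2
  b_2=1 ≤ 3
  b_3=2 ≤ 4
  b_4=4 ≤ 5
  b_5=5 ≤ 6
  b_6=6 ≤ 7
  b_7=8 ≤ 8
  b_8=8 ≤ 9
All bounds hold ⇒ YES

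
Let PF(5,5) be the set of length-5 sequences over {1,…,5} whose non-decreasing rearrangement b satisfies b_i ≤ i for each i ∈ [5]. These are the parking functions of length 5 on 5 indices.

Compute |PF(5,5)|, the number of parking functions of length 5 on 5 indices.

|PF(5,5)| = (5+1−5)·(5+1)^{5−1} = 1×1296 = 1296 (Konheim–Weiss)
Check (1,2,1,3,2) → sorted (1,1,2,2,3): b_i ≤ i ∀i, a PF.

1296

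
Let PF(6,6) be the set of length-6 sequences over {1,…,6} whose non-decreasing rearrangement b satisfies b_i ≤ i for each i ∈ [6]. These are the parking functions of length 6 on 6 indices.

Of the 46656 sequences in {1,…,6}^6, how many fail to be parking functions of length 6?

#PF = (6+1−6)·(6+1)^{6−1} = 1·16807 = 16807
Check (6,2,5,5,5,5) → sorted (2,5,5,5,5,6): b_1=2>1, not a PF.
Total 46656; non-PF = 46656−16807 = 29849

29849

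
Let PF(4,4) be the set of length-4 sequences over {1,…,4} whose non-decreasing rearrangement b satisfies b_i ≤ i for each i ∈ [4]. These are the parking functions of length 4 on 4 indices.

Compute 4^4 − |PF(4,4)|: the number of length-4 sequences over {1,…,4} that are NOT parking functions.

131

#PF = (4−4+1)·(4+1)^(4−1) = 1·125 = 125 [KW]
Example (1,4,4,4) → sorted (1,4,4,4): b_2=4>2, not a PF.
Total 256; non-PF = 256−125 = 131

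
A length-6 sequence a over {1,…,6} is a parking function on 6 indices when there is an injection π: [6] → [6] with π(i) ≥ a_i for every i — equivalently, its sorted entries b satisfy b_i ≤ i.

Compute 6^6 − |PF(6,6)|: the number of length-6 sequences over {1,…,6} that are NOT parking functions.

Count = (6−6+1)·(6+1)^(6−1) = 1×16807 = 16807 [KW]
Example (5,2,4,6,6,6) → sorted (2,4,5,6,6,6): b_1=2>1, not a PF.
So 46656 − 16807 = 29849 fail.

29849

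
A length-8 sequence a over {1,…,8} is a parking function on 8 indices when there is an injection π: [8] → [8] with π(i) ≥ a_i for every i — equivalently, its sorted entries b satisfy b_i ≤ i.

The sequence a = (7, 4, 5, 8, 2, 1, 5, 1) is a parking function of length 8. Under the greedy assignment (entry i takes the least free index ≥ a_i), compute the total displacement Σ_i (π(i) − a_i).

Σπ(i) = 1+…+8 = 36; Σa = 7+4+5+8+2+1+5+1 = 33; disp = 36−33 = 3.

3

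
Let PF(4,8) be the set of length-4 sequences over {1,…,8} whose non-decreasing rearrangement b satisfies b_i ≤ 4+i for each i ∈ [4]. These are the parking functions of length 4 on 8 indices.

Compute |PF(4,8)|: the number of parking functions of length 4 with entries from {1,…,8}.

#PF = 5·9^3 = 5×729 = 3645 (Konheim–Weiss)
E.g. (8,7,4,5) → sorted (4,5,7,8): b_i ≤ 4+i ∀i, a PF.

3645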